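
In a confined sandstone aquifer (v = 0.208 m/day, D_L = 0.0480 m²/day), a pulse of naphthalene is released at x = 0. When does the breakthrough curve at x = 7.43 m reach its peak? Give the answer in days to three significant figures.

34.6 days

For the 1D instantaneous-source solution, setting ∂C/∂t = 0 at fixed x gives v²t² + 2Dt − x² = 0, so t = (√(D² + v²x²) − D)/v².
√(D² + v²x²) = √(0.0480² + 0.208² × 7.43²) = 1.546; v² = 0.043264.
t = (1.546 − 0.0480)/0.043264 = 34.6 days (vs. the pure-advection estimate x/v = 35.7 d).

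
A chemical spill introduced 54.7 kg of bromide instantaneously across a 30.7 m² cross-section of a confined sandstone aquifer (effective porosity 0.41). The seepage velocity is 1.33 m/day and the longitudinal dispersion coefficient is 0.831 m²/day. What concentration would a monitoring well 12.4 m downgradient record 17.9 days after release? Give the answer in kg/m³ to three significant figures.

For an instantaneous plane source, C(x,t) = M/(n_e·A·√(4πDt)) · exp(−(x−vt)²/(4Dt)), with n_e·A the pore (flow) area.
Plume center vt = 1.33 × 17.9 = 23.807 m, so the well at 12.4 m is 11.407 m upgradient of the peak.
√(4πDt) = 13.67 m, giving peak height M/(n_e·A·√(4πDt)) = 54.7/(0.41 × 30.7 × 13.67) = 0.3179 kg/m³.
(x−vt)²/(4Dt) = (-11.407)²/(4 × 0.831 × 17.9) = 2.187; exp(−2.187) = 0.1123.
C = 0.3179 × 0.1123 = 0.0357 kg/m³.

0.0357 kg/m³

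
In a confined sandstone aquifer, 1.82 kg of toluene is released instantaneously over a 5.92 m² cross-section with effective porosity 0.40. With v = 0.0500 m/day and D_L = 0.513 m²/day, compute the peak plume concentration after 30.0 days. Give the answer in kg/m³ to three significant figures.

The peak of an instantaneous 1D plume sits at x = vt; there the Gaussian factor is 1 and C_max = M/(n_e·A·√(4πDt)), where n_e·A is the pore area the mass is dissolved in.
√(4πDt) = √(4π × 0.513 × 30.0) = 13.91 m, so C_max = 1.82/(0.40 × 5.92 × 13.91) = 0.0553 kg/m³.

0.0553 kg/m³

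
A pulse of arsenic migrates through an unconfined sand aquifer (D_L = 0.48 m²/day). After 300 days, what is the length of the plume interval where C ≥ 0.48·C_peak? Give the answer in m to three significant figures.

The plume is Gaussian with σ = √(2Dt) = √(2 × 0.48 × 300) = 16.97 m.
C/C_peak = exp(−Δx²/(2σ²)) = 0.48 ⇒ Δx = σ·√(−2 ln 0.48) = 16.97 × 1.212 = 20.57 m.
Width = 2Δx = 41.1 m.

41.1 m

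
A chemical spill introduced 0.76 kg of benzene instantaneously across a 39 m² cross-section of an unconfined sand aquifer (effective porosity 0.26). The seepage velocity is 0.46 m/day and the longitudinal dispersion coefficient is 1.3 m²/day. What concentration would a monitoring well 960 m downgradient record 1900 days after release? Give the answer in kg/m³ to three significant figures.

For an instantaneous plane source, C(x,t) = M/(n_e·A·√(4πDt)) · exp(−(x−vt)²/(4Dt)), with n_e·A the pore (flow) area.
Plume center vt = 0.46 × 1900 = 874 m, so the well at 960 m is 86 m downgradient of the peak.
√(4πDt) = 176.2 m, giving peak height M/(n_e·A·√(4πDt)) = 0.76/(0.26 × 39 × 176.2) = 0.0004254 kg/m³.
(x−vt)²/(4Dt) = (86)²/(4 × 1.3 × 1900) = 0.7486; exp(−0.7486) = 0.4730.
C = 0.0004254 × 0.4730 = 0.000201 kg/m³.

0.000201 kg/m³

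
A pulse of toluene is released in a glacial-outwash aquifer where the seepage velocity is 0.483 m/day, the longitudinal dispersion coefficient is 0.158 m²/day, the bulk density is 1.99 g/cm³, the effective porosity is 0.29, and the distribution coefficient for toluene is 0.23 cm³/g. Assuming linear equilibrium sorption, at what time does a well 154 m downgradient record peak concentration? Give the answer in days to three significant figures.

Retardation factor R = 1 + ρ_b·K_d/n = 1 + 1.99 × 0.23/0.29 = 2.578.
Sorption retards both mechanisms: v_R = v/R = 0.1874 m/day, D_R = D/R = 0.06129 m²/day.
Peak time from v_R²t² + 2D_R t − x² = 0: t = (√(D_R² + v_R²x²) − D_R)/v_R².
√(D_R² + v_R²x²) = √(0.06129² + 0.1874² × 154²) = 28.86; v_R² = 0.03512.
t = (28.86 − 0.06129)/0.03512 = 820 days.

820 days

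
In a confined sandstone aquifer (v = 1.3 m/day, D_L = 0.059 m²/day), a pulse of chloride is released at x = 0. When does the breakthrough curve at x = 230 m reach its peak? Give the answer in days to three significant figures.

For the 1D instantaneous-source solution, setting ∂C/∂t = 0 at fixed x gives v²t² + 2Dt − x² = 0, so t = (√(D² + v²x²) − D)/v².
√(D² + v²x²) = √(0.059² + 1.3² × 230²) = 299.0; v² = 1.69.
t = (299.0 − 0.059)/1.69 = 177 days (vs. the pure-advection estimate x/v = 177 d).

177 days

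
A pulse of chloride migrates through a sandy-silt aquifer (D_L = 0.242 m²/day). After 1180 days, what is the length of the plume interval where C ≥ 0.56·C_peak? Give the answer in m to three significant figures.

The plume is Gaussian with σ = √(2Dt) = √(2 × 0.242 × 1180) = 23.90 m.
C/C_peak = exp(−Δx²/(2σ²)) = 0.56 ⇒ Δx = σ·√(−2 ln 0.56) = 23.90 × 1.077 = 25.74 m.
Width = 2Δx = 51.5 m.

51.5 m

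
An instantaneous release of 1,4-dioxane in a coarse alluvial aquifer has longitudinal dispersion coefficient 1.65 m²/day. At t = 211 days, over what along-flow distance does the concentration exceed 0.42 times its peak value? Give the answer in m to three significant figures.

69.5 m

The plume is Gaussian with σ = √(2Dt) = √(2 × 1.65 × 211) = 26.39 m.
C/C_peak = exp(−Δx²/(2σ²)) = 0.42 ⇒ Δx = σ·√(−2 ln 0.42) = 26.39 × 1.317 = 34.76 m.
Width = 2Δx = 69.5 m.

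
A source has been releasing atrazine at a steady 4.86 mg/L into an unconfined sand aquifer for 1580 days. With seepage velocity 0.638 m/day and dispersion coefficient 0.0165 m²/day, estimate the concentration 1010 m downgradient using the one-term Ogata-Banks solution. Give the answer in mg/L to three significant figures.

1.91 mg/L

For a continuous step input, C/C₀ ≈ ½·erfc((x−vt)/(2√(Dt))).
vt = 0.638 × 1580 = 1008.04 m and 2√(Dt) = 2√(0.0165 × 1580) = 10.21 m.
Argument (x−vt)/(2√(Dt)) = (1010 − 1008.04)/10.21 = 0.1920; ½·erfc(0.1920) = 0.3930.
C = 4.86 × 0.3930 = 1.91 mg/L.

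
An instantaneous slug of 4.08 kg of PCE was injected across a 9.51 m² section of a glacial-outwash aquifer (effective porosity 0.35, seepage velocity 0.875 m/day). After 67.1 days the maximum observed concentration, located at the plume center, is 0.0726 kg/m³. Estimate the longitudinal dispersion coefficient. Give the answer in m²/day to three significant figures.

0.338 m²/day

At the plume center C_max = M/(n_e·A·√(4πDt)), so D = M²/(4πt·(n_e·A·C_max)²).
n_e·A·C_max = 0.35 × 9.51 × 0.0726 = 0.2416 kg/m.
D = 4.08²/(4π × 67.1 × 0.2416²) = 0.338 m²/day.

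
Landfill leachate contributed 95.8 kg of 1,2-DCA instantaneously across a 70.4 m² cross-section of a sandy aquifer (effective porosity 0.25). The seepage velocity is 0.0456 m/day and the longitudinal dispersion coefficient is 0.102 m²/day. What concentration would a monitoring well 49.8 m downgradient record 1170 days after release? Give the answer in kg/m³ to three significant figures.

0.137 kg/m³

For an instantaneous plane source, C(x,t) = M/(n_e·A·√(4πDt)) · exp(−(x−vt)²/(4Dt)), with n_e·A the pore (flow) area.
Plume center vt = 0.0456 × 1170 = 53.352 m, so the well at 49.8 m is 3.552 m upgradient of the peak.
√(4πDt) = 38.73 m, giving peak height M/(n_e·A·√(4πDt)) = 95.8/(0.25 × 70.4 × 38.73) = 0.1405 kg/m³.
(x−vt)²/(4Dt) = (-3.552)²/(4 × 0.102 × 1170) = 0.02643; exp(−0.02643) = 0.9739.
C = 0.1405 × 0.9739 = 0.137 kg/m³.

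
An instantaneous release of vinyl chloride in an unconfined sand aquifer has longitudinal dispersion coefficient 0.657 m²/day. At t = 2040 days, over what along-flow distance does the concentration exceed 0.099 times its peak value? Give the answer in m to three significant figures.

The plume is Gaussian with σ = √(2Dt) = √(2 × 0.657 × 2040) = 51.77 m.
C/C_peak = exp(−Δx²/(2σ²)) = 0.099 ⇒ Δx = σ·√(−2 ln 0.099) = 51.77 × 2.151 = 111.4 m.
Width = 2Δx = 223 m.

223 m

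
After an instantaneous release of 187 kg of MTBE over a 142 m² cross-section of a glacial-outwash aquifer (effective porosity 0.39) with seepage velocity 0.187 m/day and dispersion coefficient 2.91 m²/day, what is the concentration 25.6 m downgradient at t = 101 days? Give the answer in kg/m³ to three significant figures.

0.0535 kg/m³

For an instantaneous plane source, C(x,t) = M/(n_e·A·√(4πDt)) · exp(−(x−vt)²/(4Dt)), with n_e·A the pore (flow) area.
Plume center vt = 0.187 × 101 = 18.887 m, so the well at 25.6 m is 6.713 m downgradient of the peak.
√(4πDt) = 60.77 m, giving peak height M/(n_e·A·√(4πDt)) = 187/(0.39 × 142 × 60.77) = 0.05556 kg/m³.
(x−vt)²/(4Dt) = (6.713)²/(4 × 2.91 × 101) = 0.03833; exp(−0.03833) = 0.9624.
C = 0.05556 × 0.9624 = 0.0535 kg/m³.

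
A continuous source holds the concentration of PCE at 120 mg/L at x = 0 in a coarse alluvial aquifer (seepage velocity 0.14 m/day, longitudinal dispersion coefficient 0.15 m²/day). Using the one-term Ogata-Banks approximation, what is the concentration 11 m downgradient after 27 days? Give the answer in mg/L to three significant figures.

0.671 mg/L

For a continuous step input, C/C₀ ≈ ½·erfc((x−vt)/(2√(Dt))).
vt = 0.14 × 27 = 3.78 m and 2√(Dt) = 2√(0.15 × 27) = 4.025 m.
Argument (x−vt)/(2√(Dt)) = (11 − 3.78)/4.025 = 1.794; ½·erfc(1.794) = 0.005589.
C = 120 × 0.005589 = 0.671 mg/L.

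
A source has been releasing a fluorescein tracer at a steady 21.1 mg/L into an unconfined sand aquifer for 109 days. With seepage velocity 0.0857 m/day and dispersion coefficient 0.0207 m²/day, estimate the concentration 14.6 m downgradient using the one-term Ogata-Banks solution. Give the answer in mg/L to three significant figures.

0.140 mg/L

For a continuous step input, C/C₀ ≈ ½·erfc((x−vt)/(2√(Dt))).
vt = 0.0857 × 109 = 9.3413 m and 2√(Dt) = 2√(0.0207 × 109) = 3.004 m.
Argument (x−vt)/(2√(Dt)) = (14.6 − 9.3413)/3.004 = 1.751; ½·erfc(1.751) = 0.006638.
C = 21.1 × 0.006638 = 0.140 mg/L.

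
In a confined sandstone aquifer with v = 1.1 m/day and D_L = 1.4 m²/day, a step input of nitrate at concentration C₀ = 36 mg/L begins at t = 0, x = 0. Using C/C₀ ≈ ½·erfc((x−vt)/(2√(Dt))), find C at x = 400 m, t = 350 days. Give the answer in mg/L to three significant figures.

For a continuous step input, C/C₀ ≈ ½·erfc((x−vt)/(2√(Dt))).
vt = 1.1 × 350 = 385 m and 2√(Dt) = 2√(1.4 × 350) = 44.27 m.
Argument (x−vt)/(2√(Dt)) = (400 − 385)/44.27 = 0.3388; ½·erfc(0.3388) = 0.3159.
C = 36 × 0.3159 = 11.4 mg/L.

11.4 mg/L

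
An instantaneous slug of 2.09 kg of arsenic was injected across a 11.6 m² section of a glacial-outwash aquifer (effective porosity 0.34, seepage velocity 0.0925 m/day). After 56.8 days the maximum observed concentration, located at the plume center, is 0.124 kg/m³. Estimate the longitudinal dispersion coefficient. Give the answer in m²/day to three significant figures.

At the plume center C_max = M/(n_e·A·√(4πDt)), so D = M²/(4πt·(n_e·A·C_max)²).
n_e·A·C_max = 0.34 × 11.6 × 0.124 = 0.4891 kg/m.
D = 2.09²/(4π × 56.8 × 0.4891²) = 0.0256 m²/day.

0.0256 m²/day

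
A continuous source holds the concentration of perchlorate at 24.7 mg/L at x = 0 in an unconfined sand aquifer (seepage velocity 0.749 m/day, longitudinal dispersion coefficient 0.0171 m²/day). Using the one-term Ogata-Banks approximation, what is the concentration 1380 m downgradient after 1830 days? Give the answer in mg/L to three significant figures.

2.94 mg/L

For a continuous step input, C/C₀ ≈ ½·erfc((x−vt)/(2√(Dt))).
vt = 0.749 × 1830 = 1370.67 m and 2√(Dt) = 2√(0.0171 × 1830) = 11.19 m.
Argument (x−vt)/(2√(Dt)) = (1380 − 1370.67)/11.19 = 0.8338; ½·erfc(0.8338) = 0.1192.
C = 24.7 × 0.1192 = 2.94 mg/L.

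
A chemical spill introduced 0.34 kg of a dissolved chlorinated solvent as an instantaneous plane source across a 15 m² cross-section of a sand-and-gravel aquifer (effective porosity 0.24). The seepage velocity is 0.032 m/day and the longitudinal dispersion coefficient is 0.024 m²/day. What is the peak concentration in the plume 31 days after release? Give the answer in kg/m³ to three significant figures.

0.0309 kg/m³

The peak of an instantaneous 1D plume sits at x = vt; there the Gaussian factor is 1 and C_max = M/(n_e·A·√(4πDt)), where n_e·A is the pore area the mass is dissolved in.
√(4πDt) = √(4π × 0.024 × 31) = 3.058 m, so C_max = 0.34/(0.24 × 15 × 3.058) = 0.0309 kg/m³.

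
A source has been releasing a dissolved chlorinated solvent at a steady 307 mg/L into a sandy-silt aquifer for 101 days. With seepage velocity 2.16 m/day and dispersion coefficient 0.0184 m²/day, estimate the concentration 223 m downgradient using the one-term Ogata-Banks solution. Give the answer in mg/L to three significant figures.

1.85 mg/L

For a continuous step input, C/C₀ ≈ ½·erfc((x−vt)/(2√(Dt))).
vt = 2.16 × 101 = 218.16 m and 2√(Dt) = 2√(0.0184 × 101) = 2.726 m.
Argument (x−vt)/(2√(Dt)) = (223 − 218.16)/2.726 = 1.775; ½·erfc(1.775) = 0.006033.
C = 307 × 0.006033 = 1.85 mg/L.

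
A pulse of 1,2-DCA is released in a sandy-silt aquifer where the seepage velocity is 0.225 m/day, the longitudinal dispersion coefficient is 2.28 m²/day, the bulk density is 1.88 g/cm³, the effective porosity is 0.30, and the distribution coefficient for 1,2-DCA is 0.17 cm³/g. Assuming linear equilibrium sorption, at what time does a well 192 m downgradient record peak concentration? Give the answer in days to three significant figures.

1670 days

Retardation factor R = 1 + ρ_b·K_d/n = 1 + 1.88 × 0.17/0.30 = 2.065.
Sorption retards both mechanisms: v_R = v/R = 0.1090 m/day, D_R = D/R = 1.104 m²/day.
Peak time from v_R²t² + 2D_R t − x² = 0: t = (√(D_R² + v_R²x²) − D_R)/v_R².
√(D_R² + v_R²x²) = √(1.104² + 0.1090² × 192²) = 20.96; v_R² = 0.01188.
t = (20.96 − 1.104)/0.01188 = 1670 days.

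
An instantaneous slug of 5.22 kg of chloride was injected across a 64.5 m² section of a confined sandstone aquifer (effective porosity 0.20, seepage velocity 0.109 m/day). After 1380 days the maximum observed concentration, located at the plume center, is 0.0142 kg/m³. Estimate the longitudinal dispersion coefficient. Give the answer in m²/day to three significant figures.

At the plume center C_max = M/(n_e·A·√(4πDt)), so D = M²/(4πt·(n_e·A·C_max)²).
n_e·A·C_max = 0.20 × 64.5 × 0.0142 = 0.1832 kg/m.
D = 5.22²/(4π × 1380 × 0.1832²) = 0.0468 m²/day.

0.0468 m²/day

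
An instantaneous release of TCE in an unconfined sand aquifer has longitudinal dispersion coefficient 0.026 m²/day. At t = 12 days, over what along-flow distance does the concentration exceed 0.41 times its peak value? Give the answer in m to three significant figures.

The plume is Gaussian with σ = √(2Dt) = √(2 × 0.026 × 12) = 0.7899 m.
C/C_peak = exp(−Δx²/(2σ²)) = 0.41 ⇒ Δx = σ·√(−2 ln 0.41) = 0.7899 × 1.335 = 1.055 m.
Width = 2Δx = 2.11 m.

2.11 m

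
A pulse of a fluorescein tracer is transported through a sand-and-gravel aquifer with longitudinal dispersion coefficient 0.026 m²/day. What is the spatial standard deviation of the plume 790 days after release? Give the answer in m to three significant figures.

Dispersive spreading gives a Gaussian with σ² = 2Dt; advection only shifts the center.
σ = √(2 × 0.026 × 790) = 6.41 m.

6.41 m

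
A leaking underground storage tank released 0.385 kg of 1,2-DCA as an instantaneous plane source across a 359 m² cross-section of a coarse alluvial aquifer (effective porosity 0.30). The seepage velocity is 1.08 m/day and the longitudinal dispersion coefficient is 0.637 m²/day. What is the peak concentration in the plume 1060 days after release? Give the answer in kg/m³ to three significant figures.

3.88e-05 kg/m³

The peak of an instantaneous 1D plume sits at x = vt; there the Gaussian factor is 1 and C_max = M/(n_e·A·√(4πDt)), where n_e·A is the pore area the mass is dissolved in.
√(4πDt) = √(4π × 0.637 × 1060) = 92.11 m, so C_max = 0.385/(0.30 × 359 × 92.11) = 3.88e-05 kg/m³.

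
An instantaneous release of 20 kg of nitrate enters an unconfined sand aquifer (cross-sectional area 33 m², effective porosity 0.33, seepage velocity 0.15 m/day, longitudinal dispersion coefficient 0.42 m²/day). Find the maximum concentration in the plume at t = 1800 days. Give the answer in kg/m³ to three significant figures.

0.0188 kg/m³

The peak of an instantaneous 1D plume sits at x = vt; there the Gaussian factor is 1 and C_max = M/(n_e·A·√(4πDt)), where n_e·A is the pore area the mass is dissolved in.
√(4πDt) = √(4π × 0.42 × 1800) = 97.47 m, so C_max = 20/(0.33 × 33 × 97.47) = 0.0188 kg/m³.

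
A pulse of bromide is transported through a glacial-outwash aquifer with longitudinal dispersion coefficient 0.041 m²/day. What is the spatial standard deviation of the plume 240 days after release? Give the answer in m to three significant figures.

4.44 m

Dispersive spreading gives a Gaussian with σ² = 2Dt; advection only shifts the center.
σ = √(2 × 0.041 × 240) = 4.44 m.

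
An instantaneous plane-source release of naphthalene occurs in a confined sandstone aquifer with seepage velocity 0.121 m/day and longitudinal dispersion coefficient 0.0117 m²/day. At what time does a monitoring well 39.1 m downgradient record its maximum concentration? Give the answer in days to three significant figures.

For the 1D instantaneous-source solution, setting ∂C/∂t = 0 at fixed x gives v²t² + 2Dt − x² = 0, so t = (√(D² + v²x²) − D)/v².
√(D² + v²x²) = √(0.0117² + 0.121² × 39.1²) = 4.731; v² = 0.014641.
t = (4.731 − 0.0117)/0.014641 = 322 days (vs. the pure-advection estimate x/v = 323 d).

322 days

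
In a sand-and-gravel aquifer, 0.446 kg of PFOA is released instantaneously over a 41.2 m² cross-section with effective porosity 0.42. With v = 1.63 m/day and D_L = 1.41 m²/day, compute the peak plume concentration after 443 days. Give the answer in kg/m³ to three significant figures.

0.000291 kg/m³

The peak of an instantaneous 1D plume sits at x = vt; there the Gaussian factor is 1 and C_max = M/(n_e·A·√(4πDt)), where n_e·A is the pore area the mass is dissolved in.
√(4πDt) = √(4π × 1.41 × 443) = 88.60 m, so C_max = 0.446/(0.42 × 41.2 × 88.60) = 0.000291 kg/m³.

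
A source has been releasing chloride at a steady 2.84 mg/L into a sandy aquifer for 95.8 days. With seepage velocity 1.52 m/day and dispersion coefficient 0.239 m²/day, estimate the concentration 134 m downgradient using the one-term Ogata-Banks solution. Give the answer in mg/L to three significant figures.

For a continuous step input, C/C₀ ≈ ½·erfc((x−vt)/(2√(Dt))).
vt = 1.52 × 95.8 = 145.616 m and 2√(Dt) = 2√(0.239 × 95.8) = 9.570 m.
Argument (x−vt)/(2√(Dt)) = (134 − 145.616)/9.570 = -1.214; ½·erfc(-1.214) = 0.9570.
C = 2.84 × 0.9570 = 2.72 mg/L.

2.72 mg/L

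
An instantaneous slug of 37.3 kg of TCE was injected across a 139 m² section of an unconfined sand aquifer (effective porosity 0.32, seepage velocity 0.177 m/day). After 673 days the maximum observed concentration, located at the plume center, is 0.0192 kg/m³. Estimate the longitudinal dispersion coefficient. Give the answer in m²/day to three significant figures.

0.226 m²/day

At the plume center C_max = M/(n_e·A·√(4πDt)), so D = M²/(4πt·(n_e·A·C_max)²).
n_e·A·C_max = 0.32 × 139 × 0.0192 = 0.8540 kg/m.
D = 37.3²/(4π × 673 × 0.8540²) = 0.226 m²/day.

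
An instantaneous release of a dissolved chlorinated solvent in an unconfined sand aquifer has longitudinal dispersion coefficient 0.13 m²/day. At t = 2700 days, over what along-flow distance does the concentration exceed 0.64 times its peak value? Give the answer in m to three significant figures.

The plume is Gaussian with σ = √(2Dt) = √(2 × 0.13 × 2700) = 26.50 m.
C/C_peak = exp(−Δx²/(2σ²)) = 0.64 ⇒ Δx = σ·√(−2 ln 0.64) = 26.50 × 0.9448 = 25.04 m.
Width = 2Δx = 50.1 m.

50.1 m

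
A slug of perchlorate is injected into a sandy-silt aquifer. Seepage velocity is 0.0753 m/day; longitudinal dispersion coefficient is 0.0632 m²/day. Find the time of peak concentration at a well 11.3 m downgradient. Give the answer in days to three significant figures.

139 days

For the 1D instantaneous-source solution, setting ∂C/∂t = 0 at fixed x gives v²t² + 2Dt − x² = 0, so t = (√(D² + v²x²) − D)/v².
√(D² + v²x²) = √(0.0632² + 0.0753² × 11.3²) = 0.8532; v² = 0.00567009.
t = (0.8532 − 0.0632)/0.00567009 = 139 days (vs. the pure-advection estimate x/v = 150 d).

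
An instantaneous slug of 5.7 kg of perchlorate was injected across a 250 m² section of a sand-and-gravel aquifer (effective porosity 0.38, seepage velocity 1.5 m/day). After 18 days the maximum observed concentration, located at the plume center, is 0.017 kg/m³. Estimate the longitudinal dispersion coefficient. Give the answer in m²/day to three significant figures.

0.0551 m²/day

At the plume center C_max = M/(n_e·A·√(4πDt)), so D = M²/(4πt·(n_e·A·C_max)²).
n_e·A·C_max = 0.38 × 250 × 0.017 = 1.615 kg/m.
D = 5.7²/(4π × 18 × 1.615²) = 0.0551 m²/day.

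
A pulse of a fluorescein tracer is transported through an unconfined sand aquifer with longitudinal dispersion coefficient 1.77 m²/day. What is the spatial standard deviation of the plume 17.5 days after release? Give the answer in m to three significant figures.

7.87 m

Dispersive spreading gives a Gaussian with σ² = 2Dt; advection only shifts the center.
σ = √(2 × 1.77 × 17.5) = 7.87 m.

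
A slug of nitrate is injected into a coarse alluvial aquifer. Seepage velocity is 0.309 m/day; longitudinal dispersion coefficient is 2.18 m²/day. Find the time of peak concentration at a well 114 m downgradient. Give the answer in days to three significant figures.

347 days

For the 1D instantaneous-source solution, setting ∂C/∂t = 0 at fixed x gives v²t² + 2Dt − x² = 0, so t = (√(D² + v²x²) − D)/v².
√(D² + v²x²) = √(2.18² + 0.309² × 114²) = 35.29; v² = 0.095481.
t = (35.29 − 2.18)/0.095481 = 347 days (vs. the pure-advection estimate x/v = 369 d).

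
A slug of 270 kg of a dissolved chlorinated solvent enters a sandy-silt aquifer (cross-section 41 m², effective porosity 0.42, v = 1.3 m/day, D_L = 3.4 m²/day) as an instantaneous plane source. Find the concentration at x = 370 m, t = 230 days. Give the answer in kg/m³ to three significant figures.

For an instantaneous plane source, C(x,t) = M/(n_e·A·√(4πDt)) · exp(−(x−vt)²/(4Dt)), with n_e·A the pore (flow) area.
Plume center vt = 1.3 × 230 = 299 m, so the well at 370 m is 71 m downgradient of the peak.
√(4πDt) = 99.13 m, giving peak height M/(n_e·A·√(4πDt)) = 270/(0.42 × 41 × 99.13) = 0.1582 kg/m³.
(x−vt)²/(4Dt) = (71)²/(4 × 3.4 × 230) = 1.612; exp(−1.612) = 0.1995.
C = 0.1582 × 0.1995 = 0.0316 kg/m³.

0.0316 kg/m³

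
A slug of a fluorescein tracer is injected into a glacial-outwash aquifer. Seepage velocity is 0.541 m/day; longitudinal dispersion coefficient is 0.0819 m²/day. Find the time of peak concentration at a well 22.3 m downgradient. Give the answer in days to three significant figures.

40.9 days

For the 1D instantaneous-source solution, setting ∂C/∂t = 0 at fixed x gives v²t² + 2Dt − x² = 0, so t = (√(D² + v²x²) − D)/v².
√(D² + v²x²) = √(0.0819² + 0.541² × 22.3²) = 12.06; v² = 0.292681.
t = (12.06 − 0.0819)/0.292681 = 40.9 days (vs. the pure-advection estimate x/v = 41.2 d).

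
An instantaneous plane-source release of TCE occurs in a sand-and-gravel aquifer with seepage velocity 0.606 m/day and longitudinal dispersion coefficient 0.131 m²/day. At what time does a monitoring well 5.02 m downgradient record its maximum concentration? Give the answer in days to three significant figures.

7.93 days

For the 1D instantaneous-source solution, setting ∂C/∂t = 0 at fixed x gives v²t² + 2Dt − x² = 0, so t = (√(D² + v²x²) − D)/v².
√(D² + v²x²) = √(0.131² + 0.606² × 5.02²) = 3.045; v² = 0.367236.
t = (3.045 − 0.131)/0.367236 = 7.93 days (vs. the pure-advection estimate x/v = 8.28 d).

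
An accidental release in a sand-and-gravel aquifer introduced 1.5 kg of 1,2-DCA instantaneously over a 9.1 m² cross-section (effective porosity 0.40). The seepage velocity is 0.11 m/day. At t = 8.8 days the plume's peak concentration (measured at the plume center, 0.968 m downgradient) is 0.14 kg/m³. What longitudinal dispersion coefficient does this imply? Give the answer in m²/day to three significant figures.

0.0783 m²/day

At the plume center C_max = M/(n_e·A·√(4πDt)), so D = M²/(4πt·(n_e·A·C_max)²).
n_e·A·C_max = 0.40 × 9.1 × 0.14 = 0.5096 kg/m.
D = 1.5²/(4π × 8.8 × 0.5096²) = 0.0783 m²/day.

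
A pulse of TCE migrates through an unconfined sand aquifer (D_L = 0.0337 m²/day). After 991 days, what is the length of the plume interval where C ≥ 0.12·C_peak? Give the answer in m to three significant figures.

33.7 m

The plume is Gaussian with σ = √(2Dt) = √(2 × 0.0337 × 991) = 8.173 m.
C/C_peak = exp(−Δx²/(2σ²)) = 0.12 ⇒ Δx = σ·√(−2 ln 0.12) = 8.173 × 2.059 = 16.83 m.
Width = 2Δx = 33.7 m.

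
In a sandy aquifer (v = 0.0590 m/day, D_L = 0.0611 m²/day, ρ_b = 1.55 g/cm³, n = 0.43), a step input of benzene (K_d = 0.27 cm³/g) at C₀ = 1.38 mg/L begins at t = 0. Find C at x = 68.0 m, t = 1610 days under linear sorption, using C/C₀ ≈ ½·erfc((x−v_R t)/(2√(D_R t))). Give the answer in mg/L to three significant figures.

Retardation factor R = 1 + ρ_b·K_d/n = 1 + 1.55 × 0.27/0.43 = 1.973.
Sorption retards both mechanisms: v_R = v/R = 0.02990 m/day, D_R = D/R = 0.03097 m²/day.
v_R·t = 0.02990 × 1610 = 48.139 m; 2√(D_R t) = 14.12 m; argument = (68.0 − 48.139)/14.12 = 1.407.
C = C₀ × ½·erfc(1.407) = 1.38 × 0.02331 = 0.0322 mg/L.

0.0322 mg/L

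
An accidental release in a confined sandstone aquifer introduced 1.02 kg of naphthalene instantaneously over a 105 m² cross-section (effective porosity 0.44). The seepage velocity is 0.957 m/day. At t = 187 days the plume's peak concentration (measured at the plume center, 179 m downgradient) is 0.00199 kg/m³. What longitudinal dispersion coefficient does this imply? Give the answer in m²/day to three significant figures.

0.0524 m²/day

At the plume center C_max = M/(n_e·A·√(4πDt)), so D = M²/(4πt·(n_e·A·C_max)²).
n_e·A·C_max = 0.44 × 105 × 0.00199 = 0.09194 kg/m.
D = 1.02²/(4π × 187 × 0.09194²) = 0.0524 m²/day.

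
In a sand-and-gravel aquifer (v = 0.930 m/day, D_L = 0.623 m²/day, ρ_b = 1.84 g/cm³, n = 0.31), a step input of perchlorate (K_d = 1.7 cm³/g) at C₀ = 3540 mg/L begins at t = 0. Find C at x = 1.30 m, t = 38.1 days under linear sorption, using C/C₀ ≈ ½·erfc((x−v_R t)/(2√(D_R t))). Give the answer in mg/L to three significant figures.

2900 mg/L

Retardation factor R = 1 + ρ_b·K_d/n = 1 + 1.84 × 1.7/0.31 = 11.09.
Sorption retards both mechanisms: v_R = v/R = 0.08386 m/day, D_R = D/R = 0.05618 m²/day.
v_R·t = 0.08386 × 38.1 = 3.195066 m; 2√(D_R t) = 2.926 m; argument = (1.30 − 3.195066)/2.926 = -0.6477.
C = C₀ × ½·erfc(-0.6477) = 3540 × 0.8202 = 2900 mg/L.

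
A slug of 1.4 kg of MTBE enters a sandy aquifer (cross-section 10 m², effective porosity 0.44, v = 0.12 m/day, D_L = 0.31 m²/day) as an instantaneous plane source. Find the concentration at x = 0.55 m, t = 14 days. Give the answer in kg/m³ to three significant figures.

For an instantaneous plane source, C(x,t) = M/(n_e·A·√(4πDt)) · exp(−(x−vt)²/(4Dt)), with n_e·A the pore (flow) area.
Plume center vt = 0.12 × 14 = 1.68 m, so the well at 0.55 m is 1.13 m upgradient of the peak.
√(4πDt) = 7.385 m, giving peak height M/(n_e·A·√(4πDt)) = 1.4/(0.44 × 10 × 7.385) = 0.04308 kg/m³.
(x−vt)²/(4Dt) = (-1.13)²/(4 × 0.31 × 14) = 0.07355; exp(−0.07355) = 0.9291.
C = 0.04308 × 0.9291 = 0.0400 kg/m³.

0.0400 kg/m³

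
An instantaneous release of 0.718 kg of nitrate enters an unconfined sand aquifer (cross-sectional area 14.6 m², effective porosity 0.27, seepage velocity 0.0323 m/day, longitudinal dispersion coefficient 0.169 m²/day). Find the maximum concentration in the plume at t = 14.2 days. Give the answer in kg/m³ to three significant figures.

The peak of an instantaneous 1D plume sits at x = vt; there the Gaussian factor is 1 and C_max = M/(n_e·A·√(4πDt)), where n_e·A is the pore area the mass is dissolved in.
√(4πDt) = √(4π × 0.169 × 14.2) = 5.492 m, so C_max = 0.718/(0.27 × 14.6 × 5.492) = 0.0332 kg/m³.

0.0332 kg/m³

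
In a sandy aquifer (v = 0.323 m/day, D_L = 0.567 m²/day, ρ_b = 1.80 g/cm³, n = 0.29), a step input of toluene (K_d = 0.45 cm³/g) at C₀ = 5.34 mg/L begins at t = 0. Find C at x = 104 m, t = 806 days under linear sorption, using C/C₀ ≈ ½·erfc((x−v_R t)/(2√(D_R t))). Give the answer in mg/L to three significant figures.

0.0606 mg/L

Retardation factor R = 1 + ρ_b·K_d/n = 1 + 1.80 × 0.45/0.29 = 3.793.
Sorption retards both mechanisms: v_R = v/R = 0.08516 m/day, D_R = D/R = 0.1495 m²/day.
v_R·t = 0.08516 × 806 = 68.63896 m; 2√(D_R t) = 21.95 m; argument = (104 − 68.63896)/21.95 = 1.611.
C = C₀ × ½·erfc(1.611) = 5.34 × 0.01135 = 0.0606 mg/L.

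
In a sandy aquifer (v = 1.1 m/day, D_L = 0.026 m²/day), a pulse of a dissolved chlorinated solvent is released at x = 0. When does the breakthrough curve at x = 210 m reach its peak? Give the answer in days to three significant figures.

For the 1D instantaneous-source solution, setting ∂C/∂t = 0 at fixed x gives v²t² + 2Dt − x² = 0, so t = (√(D² + v²x²) − D)/v².
√(D² + v²x²) = √(0.026² + 1.1² × 210²) = 231.0; v² = 1.21.
t = (231.0 − 0.026)/1.21 = 191 days (vs. the pure-advection estimate x/v = 191 d).

191 days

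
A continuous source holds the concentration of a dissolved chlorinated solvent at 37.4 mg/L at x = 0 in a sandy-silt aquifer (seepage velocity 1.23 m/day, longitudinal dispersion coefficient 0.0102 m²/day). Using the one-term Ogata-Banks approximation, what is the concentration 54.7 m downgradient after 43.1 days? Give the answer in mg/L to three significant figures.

For a continuous step input, C/C₀ ≈ ½·erfc((x−vt)/(2√(Dt))).
vt = 1.23 × 43.1 = 53.013 m and 2√(Dt) = 2√(0.0102 × 43.1) = 1.326 m.
Argument (x−vt)/(2√(Dt)) = (54.7 − 53.013)/1.326 = 1.272; ½·erfc(1.272) = 0.03602.
C = 37.4 × 0.03602 = 1.35 mg/L.

1.35 mg/L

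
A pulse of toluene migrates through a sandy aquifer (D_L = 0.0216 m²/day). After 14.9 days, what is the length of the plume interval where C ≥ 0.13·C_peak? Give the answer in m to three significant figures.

The plume is Gaussian with σ = √(2Dt) = √(2 × 0.0216 × 14.9) = 0.8023 m.
C/C_peak = exp(−Δx²/(2σ²)) = 0.13 ⇒ Δx = σ·√(−2 ln 0.13) = 0.8023 × 2.020 = 1.621 m.
Width = 2Δx = 3.24 m.

3.24 m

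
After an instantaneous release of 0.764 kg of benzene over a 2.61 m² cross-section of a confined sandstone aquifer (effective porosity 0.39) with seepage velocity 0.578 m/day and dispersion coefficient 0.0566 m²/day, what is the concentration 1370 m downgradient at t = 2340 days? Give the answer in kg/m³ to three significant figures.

0.0103 kg/m³

For an instantaneous plane source, C(x,t) = M/(n_e·A·√(4πDt)) · exp(−(x−vt)²/(4Dt)), with n_e·A the pore (flow) area.
Plume center vt = 0.578 × 2340 = 1352.52 m, so the well at 1370 m is 17.48 m downgradient of the peak.
√(4πDt) = 40.80 m, giving peak height M/(n_e·A·√(4πDt)) = 0.764/(0.39 × 2.61 × 40.80) = 0.01840 kg/m³.
(x−vt)²/(4Dt) = (17.48)²/(4 × 0.0566 × 2340) = 0.5768; exp(−0.5768) = 0.5617.
C = 0.01840 × 0.5617 = 0.0103 kg/m³.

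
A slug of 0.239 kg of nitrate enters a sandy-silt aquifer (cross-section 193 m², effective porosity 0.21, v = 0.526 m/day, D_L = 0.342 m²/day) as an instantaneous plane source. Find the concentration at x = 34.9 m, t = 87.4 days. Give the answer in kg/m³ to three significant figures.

For an instantaneous plane source, C(x,t) = M/(n_e·A·√(4πDt)) · exp(−(x−vt)²/(4Dt)), with n_e·A the pore (flow) area.
Plume center vt = 0.526 × 87.4 = 45.9724 m, so the well at 34.9 m is 11.0724 m upgradient of the peak.
√(4πDt) = 19.38 m, giving peak height M/(n_e·A·√(4πDt)) = 0.239/(0.21 × 193 × 19.38) = 0.0003043 kg/m³.
(x−vt)²/(4Dt) = (-11.0724)²/(4 × 0.342 × 87.4) = 1.025; exp(−1.025) = 0.3588.
C = 0.0003043 × 0.3588 = 0.000109 kg/m³.

0.000109 kg/m³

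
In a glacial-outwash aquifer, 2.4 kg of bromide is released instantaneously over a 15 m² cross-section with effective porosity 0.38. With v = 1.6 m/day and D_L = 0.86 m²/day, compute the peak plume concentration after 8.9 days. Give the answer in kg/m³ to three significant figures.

The peak of an instantaneous 1D plume sits at x = vt; there the Gaussian factor is 1 and C_max = M/(n_e·A·√(4πDt)), where n_e·A is the pore area the mass is dissolved in.
√(4πDt) = √(4π × 0.86 × 8.9) = 9.807 m, so C_max = 2.4/(0.38 × 15 × 9.807) = 0.0429 kg/m³.

0.0429 kg/m³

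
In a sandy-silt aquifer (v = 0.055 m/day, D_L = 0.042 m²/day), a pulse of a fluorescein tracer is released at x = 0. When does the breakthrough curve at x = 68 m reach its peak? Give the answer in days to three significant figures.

For the 1D instantaneous-source solution, setting ∂C/∂t = 0 at fixed x gives v²t² + 2Dt − x² = 0, so t = (√(D² + v²x²) − D)/v².
√(D² + v²x²) = √(0.042² + 0.055² × 68²) = 3.740; v² = 0.003025.
t = (3.740 − 0.042)/0.003025 = 1220 days (vs. the pure-advection estimate x/v = 1240 d).

1220 days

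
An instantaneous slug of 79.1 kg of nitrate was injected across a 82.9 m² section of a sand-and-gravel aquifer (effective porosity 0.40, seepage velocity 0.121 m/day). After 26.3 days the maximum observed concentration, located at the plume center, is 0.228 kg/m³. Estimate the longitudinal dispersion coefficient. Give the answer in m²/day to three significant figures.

At the plume center C_max = M/(n_e·A·√(4πDt)), so D = M²/(4πt·(n_e·A·C_max)²).
n_e·A·C_max = 0.40 × 82.9 × 0.228 = 7.560 kg/m.
D = 79.1²/(4π × 26.3 × 7.560²) = 0.331 m²/day.

0.331 m²/day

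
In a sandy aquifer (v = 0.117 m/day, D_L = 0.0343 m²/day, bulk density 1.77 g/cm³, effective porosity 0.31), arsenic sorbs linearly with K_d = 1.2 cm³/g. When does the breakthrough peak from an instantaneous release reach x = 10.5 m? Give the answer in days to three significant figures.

Retardation factor R = 1 + ρ_b·K_d/n = 1 + 1.77 × 1.2/0.31 = 7.852.
Sorption retards both mechanisms: v_R = v/R = 0.01490 m/day, D_R = D/R = 0.004368 m²/day.
Peak time from v_R²t² + 2D_R t − x² = 0: t = (√(D_R² + v_R²x²) − D_R)/v_R².
√(D_R² + v_R²x²) = √(0.004368² + 0.01490² × 10.5²) = 0.1565; v_R² = 0.0002220.
t = (0.1565 − 0.004368)/0.0002220 = 685 days.

685 days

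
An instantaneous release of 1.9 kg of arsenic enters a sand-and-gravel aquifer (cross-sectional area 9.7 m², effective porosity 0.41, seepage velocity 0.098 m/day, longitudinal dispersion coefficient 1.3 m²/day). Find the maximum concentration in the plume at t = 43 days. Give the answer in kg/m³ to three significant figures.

The peak of an instantaneous 1D plume sits at x = vt; there the Gaussian factor is 1 and C_max = M/(n_e·A·√(4πDt)), where n_e·A is the pore area the mass is dissolved in.
√(4πDt) = √(4π × 1.3 × 43) = 26.50 m, so C_max = 1.9/(0.41 × 9.7 × 26.50) = 0.0180 kg/m³.

0.0180 kg/m³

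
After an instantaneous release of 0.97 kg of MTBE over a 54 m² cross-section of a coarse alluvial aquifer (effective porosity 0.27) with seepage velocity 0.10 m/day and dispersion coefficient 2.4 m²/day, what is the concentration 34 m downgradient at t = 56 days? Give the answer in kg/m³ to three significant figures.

0.000361 kg/m³

For an instantaneous plane source, C(x,t) = M/(n_e·A·√(4πDt)) · exp(−(x−vt)²/(4Dt)), with n_e·A the pore (flow) area.
Plume center vt = 0.10 × 56 = 5.6 m, so the well at 34 m is 28.4 m downgradient of the peak.
√(4πDt) = 41.10 m, giving peak height M/(n_e·A·√(4πDt)) = 0.97/(0.27 × 54 × 41.10) = 0.001619 kg/m³.
(x−vt)²/(4Dt) = (28.4)²/(4 × 2.4 × 56) = 1.500; exp(−1.500) = 0.2231.
C = 0.001619 × 0.2231 = 0.000361 kg/m³.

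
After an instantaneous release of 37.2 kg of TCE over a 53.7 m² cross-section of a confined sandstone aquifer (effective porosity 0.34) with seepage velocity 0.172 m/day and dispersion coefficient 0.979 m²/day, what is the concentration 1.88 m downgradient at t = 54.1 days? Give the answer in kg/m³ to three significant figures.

For an instantaneous plane source, C(x,t) = M/(n_e·A·√(4πDt)) · exp(−(x−vt)²/(4Dt)), with n_e·A the pore (flow) area.
Plume center vt = 0.172 × 54.1 = 9.3052 m, so the well at 1.88 m is 7.4252 m upgradient of the peak.
√(4πDt) = 25.80 m, giving peak height M/(n_e·A·√(4πDt)) = 37.2/(0.34 × 53.7 × 25.80) = 0.07897 kg/m³.
(x−vt)²/(4Dt) = (-7.4252)²/(4 × 0.979 × 54.1) = 0.2602; exp(−0.2602) = 0.7709.
C = 0.07897 × 0.7709 = 0.0609 kg/m³.

0.0609 kg/m³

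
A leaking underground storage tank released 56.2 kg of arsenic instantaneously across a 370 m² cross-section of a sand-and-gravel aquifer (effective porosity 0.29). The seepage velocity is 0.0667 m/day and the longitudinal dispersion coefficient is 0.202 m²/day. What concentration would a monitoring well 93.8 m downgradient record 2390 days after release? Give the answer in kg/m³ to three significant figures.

For an instantaneous plane source, C(x,t) = M/(n_e·A·√(4πDt)) · exp(−(x−vt)²/(4Dt)), with n_e·A the pore (flow) area.
Plume center vt = 0.0667 × 2390 = 159.413 m, so the well at 93.8 m is 65.613 m upgradient of the peak.
√(4πDt) = 77.89 m, giving peak height M/(n_e·A·√(4πDt)) = 56.2/(0.29 × 370 × 77.89) = 0.006724 kg/m³.
(x−vt)²/(4Dt) = (-65.613)²/(4 × 0.202 × 2390) = 2.229; exp(−2.229) = 0.1076.
C = 0.006724 × 0.1076 = 0.000724 kg/m³.

0.000724 kg/m³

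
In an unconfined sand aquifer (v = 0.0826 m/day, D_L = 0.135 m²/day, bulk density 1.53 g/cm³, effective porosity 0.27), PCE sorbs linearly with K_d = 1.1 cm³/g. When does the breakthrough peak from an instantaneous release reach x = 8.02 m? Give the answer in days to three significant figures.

Retardation factor R = 1 + ρ_b·K_d/n = 1 + 1.53 × 1.1/0.27 = 7.233.
Sorption retards both mechanisms: v_R = v/R = 0.01142 m/day, D_R = D/R = 0.01866 m²/day.
Peak time from v_R²t² + 2D_R t − x² = 0: t = (√(D_R² + v_R²x²) − D_R)/v_R².
√(D_R² + v_R²x²) = √(0.01866² + 0.01142² × 8.02²) = 0.09347; v_R² = 0.0001304.
t = (0.09347 − 0.01866)/0.0001304 = 574 days.

574 days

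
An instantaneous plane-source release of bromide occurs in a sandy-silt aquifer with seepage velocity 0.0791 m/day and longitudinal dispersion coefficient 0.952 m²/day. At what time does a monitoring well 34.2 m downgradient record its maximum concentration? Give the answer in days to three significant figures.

For the 1D instantaneous-source solution, setting ∂C/∂t = 0 at fixed x gives v²t² + 2Dt − x² = 0, so t = (√(D² + v²x²) − D)/v².
√(D² + v²x²) = √(0.952² + 0.0791² × 34.2²) = 2.868; v² = 0.00625681.
t = (2.868 − 0.952)/0.00625681 = 306 days (vs. the pure-advection estimate x/v = 432 d).

306 days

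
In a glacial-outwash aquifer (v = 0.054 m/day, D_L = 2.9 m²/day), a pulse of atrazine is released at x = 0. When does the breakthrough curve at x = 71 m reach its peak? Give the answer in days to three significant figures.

For the 1D instantaneous-source solution, setting ∂C/∂t = 0 at fixed x gives v²t² + 2Dt − x² = 0, so t = (√(D² + v²x²) − D)/v².
√(D² + v²x²) = √(2.9² + 0.054² × 71²) = 4.807; v² = 0.002916.
t = (4.807 − 2.9)/0.002916 = 654 days (vs. the pure-advection estimate x/v = 1310 d).

654 days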